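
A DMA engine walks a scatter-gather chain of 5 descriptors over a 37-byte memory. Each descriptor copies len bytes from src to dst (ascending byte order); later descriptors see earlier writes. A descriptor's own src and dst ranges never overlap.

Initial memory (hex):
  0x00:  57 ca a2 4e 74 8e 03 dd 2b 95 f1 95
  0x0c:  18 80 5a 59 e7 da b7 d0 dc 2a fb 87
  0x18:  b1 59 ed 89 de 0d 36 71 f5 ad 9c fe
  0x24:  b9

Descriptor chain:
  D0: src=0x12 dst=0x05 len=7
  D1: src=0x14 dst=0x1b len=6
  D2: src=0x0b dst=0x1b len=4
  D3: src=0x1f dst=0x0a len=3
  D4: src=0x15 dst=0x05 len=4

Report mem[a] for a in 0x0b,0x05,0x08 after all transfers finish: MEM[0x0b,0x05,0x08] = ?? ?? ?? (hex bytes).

#0 dst[0x05+7] := {0xb7,0xd0,0xdc,0x2a,0xfb,0x87,0xb1}
#1 dst[0x1b+6] := {0xdc,0x2a,0xfb,0x87,0xb1,0x59}
#2 dst[0x1b+4] := {0xb1,0x18,0x80,0x5a}
#3 dst[0x0a+3] := {0xb1,0x59,0xad}
#4 dst[0x05+4] := {0x2a,0xfb,0x87,0xb1}
query mem[0x0b]=0x59, mem[0x05]=0x2a, mem[0x08]=0xb1

MEM[0x0b,0x05,0x08] = 59 2a b1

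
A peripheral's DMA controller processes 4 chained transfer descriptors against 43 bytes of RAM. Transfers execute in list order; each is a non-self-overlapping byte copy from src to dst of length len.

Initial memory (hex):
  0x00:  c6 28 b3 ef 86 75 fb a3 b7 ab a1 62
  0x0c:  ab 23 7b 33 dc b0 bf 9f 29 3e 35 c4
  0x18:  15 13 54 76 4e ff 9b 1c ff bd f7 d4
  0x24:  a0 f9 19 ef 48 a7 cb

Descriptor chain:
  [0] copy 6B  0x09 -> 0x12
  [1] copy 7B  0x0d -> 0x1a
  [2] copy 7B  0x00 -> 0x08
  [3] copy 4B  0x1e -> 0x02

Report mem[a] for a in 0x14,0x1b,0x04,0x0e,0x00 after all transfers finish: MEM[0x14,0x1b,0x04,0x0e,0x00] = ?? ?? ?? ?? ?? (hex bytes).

  after D0: wrote 6B at 0x12 = aba162ab237b
  after D1: wrote 7B at 0x1a = 237b33dcb0aba1
  after D2: wrote 7B at 0x08 = c628b3ef8675fb
  after D3: wrote 4B at 0x02 = b0aba1bd
query mem[0x14]=0x62, mem[0x1b]=0x7b, mem[0x04]=0xa1, mem[0x0e]=0xfb, mem[0x00]=0xc6

MEM[0x14,0x1b,0x04,0x0e,0x00] = 62 7b a1 fb c6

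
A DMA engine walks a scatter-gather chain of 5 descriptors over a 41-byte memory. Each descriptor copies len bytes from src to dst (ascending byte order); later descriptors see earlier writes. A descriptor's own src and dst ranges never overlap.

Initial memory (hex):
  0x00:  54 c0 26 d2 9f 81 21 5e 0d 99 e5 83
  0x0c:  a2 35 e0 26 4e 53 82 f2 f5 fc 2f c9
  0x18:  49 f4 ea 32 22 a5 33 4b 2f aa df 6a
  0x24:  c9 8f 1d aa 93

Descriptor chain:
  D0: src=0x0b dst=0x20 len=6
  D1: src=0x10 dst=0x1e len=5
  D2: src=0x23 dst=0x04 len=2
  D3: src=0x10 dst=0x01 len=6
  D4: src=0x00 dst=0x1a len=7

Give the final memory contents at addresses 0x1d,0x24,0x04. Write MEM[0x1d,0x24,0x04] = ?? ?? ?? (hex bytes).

[0] 0x0b->0x20 len=6 : 83 a2 35 e0 26 4e
[1] 0x10->0x1e len=5 : 4e 53 82 f2 f5
[2] 0x23->0x04 len=2 : e0 26
[3] 0x10->0x01 len=6 : 4e 53 82 f2 f5 fc
[4] 0x00->0x1a len=7 : 54 4e 53 82 f2 f5 fc
query mem[0x1d]=0x82, mem[0x24]=0x26, mem[0x04]=0xf2

MEM[0x1d,0x24,0x04] = 82 26 f2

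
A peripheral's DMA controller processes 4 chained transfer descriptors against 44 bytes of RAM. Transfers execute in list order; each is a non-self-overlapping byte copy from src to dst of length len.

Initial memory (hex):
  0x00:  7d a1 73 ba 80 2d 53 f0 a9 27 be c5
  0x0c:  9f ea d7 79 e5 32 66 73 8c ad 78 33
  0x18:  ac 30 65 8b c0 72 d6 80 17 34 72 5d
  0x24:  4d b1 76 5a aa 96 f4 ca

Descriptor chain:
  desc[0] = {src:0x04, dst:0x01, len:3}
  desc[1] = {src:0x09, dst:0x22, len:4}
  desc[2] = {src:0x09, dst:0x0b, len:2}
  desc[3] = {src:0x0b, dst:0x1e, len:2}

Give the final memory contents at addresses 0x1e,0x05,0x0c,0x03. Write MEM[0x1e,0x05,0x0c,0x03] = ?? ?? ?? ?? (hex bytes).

  after D0: wrote 3B at 0x01 = 802d53
  after D1: wrote 4B at 0x22 = 27bec59f
  after D2: wrote 2B at 0x0b = 27be
  after D3: wrote 2B at 0x1e = 27be
query mem[0x1e]=0x27, mem[0x05]=0x2d, mem[0x0c]=0xbe, mem[0x03]=0x53

MEM[0x1e,0x05,0x0c,0x03] = 27 2d be 53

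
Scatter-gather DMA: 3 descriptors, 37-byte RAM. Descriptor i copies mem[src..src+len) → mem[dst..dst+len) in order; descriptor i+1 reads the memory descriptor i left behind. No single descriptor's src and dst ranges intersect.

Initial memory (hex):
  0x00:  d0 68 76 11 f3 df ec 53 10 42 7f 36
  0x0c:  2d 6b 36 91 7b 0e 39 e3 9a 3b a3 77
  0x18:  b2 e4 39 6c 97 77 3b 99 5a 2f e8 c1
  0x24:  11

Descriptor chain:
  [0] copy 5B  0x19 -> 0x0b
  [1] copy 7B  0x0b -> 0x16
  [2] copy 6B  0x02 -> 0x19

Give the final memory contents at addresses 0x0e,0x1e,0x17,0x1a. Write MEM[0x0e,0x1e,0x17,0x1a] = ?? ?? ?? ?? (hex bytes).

  after D0: wrote 5B at 0x0b = e4396c9777
  after D1: wrote 7B at 0x16 = e4396c97777b0e
  after D2: wrote 6B at 0x19 = 7611f3dfec53
query mem[0x0e]=0x97, mem[0x1e]=0x53, mem[0x17]=0x39, mem[0x1a]=0x11

MEM[0x0e,0x1e,0x17,0x1a] = 97 53 39 11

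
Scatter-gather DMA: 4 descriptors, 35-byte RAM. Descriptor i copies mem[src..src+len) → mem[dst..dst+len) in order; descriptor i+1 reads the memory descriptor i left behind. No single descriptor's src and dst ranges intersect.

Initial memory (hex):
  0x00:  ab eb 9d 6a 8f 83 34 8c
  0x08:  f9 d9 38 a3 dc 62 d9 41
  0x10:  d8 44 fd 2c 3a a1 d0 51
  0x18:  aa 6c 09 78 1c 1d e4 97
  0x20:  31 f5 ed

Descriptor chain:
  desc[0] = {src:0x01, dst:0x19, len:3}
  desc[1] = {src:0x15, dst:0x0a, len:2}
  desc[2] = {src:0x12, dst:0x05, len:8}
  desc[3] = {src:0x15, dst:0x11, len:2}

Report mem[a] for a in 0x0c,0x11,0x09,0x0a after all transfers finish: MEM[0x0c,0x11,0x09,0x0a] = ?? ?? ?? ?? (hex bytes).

MEM[0x0c,0x11,0x09,0x0a] = eb a1 d0 51

#0 dst[0x19+3] := {0xeb,0x9d,0x6a}
#1 dst[0x0a+2] := {0xa1,0xd0}
#2 dst[0x05+8] := {0xfd,0x2c,0x3a,0xa1,0xd0,0x51,0xaa,0xeb}
#3 dst[0x11+2] := {0xa1,0xd0}
query mem[0x0c]=0xeb, mem[0x11]=0xa1, mem[0x09]=0xd0, mem[0x0a]=0x51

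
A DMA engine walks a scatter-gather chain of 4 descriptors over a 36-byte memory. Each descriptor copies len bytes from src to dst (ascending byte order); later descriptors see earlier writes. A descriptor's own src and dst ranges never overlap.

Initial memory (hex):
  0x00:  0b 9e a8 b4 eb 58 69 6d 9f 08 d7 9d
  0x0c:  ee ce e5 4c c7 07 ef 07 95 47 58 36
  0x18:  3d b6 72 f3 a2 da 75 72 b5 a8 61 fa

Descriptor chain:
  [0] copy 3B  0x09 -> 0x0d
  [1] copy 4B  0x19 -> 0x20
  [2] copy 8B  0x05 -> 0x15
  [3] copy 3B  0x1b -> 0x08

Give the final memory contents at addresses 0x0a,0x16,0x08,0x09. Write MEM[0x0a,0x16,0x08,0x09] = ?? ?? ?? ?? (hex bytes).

MEM[0x0a,0x16,0x08,0x09] = da 69 9d ee

#0 dst[0x0d+3] := {0x08,0xd7,0x9d}
#1 dst[0x20+4] := {0xb6,0x72,0xf3,0xa2}
#2 dst[0x15+8] := {0x58,0x69,0x6d,0x9f,0x08,0xd7,0x9d,0xee}
#3 dst[0x08+3] := {0x9d,0xee,0xda}
query mem[0x0a]=0xda, mem[0x16]=0x69, mem[0x08]=0x9d, mem[0x09]=0xee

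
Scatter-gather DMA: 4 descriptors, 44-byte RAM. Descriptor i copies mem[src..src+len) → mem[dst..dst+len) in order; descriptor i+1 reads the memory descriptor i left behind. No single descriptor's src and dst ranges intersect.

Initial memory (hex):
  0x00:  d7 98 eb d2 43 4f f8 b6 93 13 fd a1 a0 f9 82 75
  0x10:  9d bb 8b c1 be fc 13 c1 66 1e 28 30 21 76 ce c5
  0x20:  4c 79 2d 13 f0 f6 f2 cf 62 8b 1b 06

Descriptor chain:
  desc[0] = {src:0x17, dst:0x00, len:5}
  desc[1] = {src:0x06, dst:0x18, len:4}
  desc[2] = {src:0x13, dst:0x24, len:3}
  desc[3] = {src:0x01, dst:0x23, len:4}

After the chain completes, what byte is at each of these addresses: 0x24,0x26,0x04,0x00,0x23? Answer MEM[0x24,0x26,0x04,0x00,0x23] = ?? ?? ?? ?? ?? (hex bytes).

[0] 0x17->0x00 len=5 : c1 66 1e 28 30
[1] 0x06->0x18 len=4 : f8 b6 93 13
[2] 0x13->0x24 len=3 : c1 be fc
[3] 0x01->0x23 len=4 : 66 1e 28 30
query mem[0x24]=0x1e, mem[0x26]=0x30, mem[0x04]=0x30, mem[0x00]=0xc1, mem[0x23]=0x66

MEM[0x24,0x26,0x04,0x00,0x23] = 1e 30 30 c1 66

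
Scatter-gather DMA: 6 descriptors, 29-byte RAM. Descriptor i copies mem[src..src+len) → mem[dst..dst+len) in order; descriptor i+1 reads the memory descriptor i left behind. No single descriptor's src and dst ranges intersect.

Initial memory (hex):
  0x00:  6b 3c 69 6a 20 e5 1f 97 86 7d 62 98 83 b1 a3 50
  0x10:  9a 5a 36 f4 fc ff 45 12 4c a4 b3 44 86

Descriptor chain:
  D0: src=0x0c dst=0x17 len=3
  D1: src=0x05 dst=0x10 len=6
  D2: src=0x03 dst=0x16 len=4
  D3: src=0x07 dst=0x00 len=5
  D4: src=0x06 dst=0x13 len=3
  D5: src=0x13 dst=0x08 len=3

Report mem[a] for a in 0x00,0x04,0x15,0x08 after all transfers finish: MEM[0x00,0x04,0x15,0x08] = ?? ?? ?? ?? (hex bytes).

MEM[0x00,0x04,0x15,0x08] = 97 98 86 1f

[0] 0x0c->0x17 len=3 : 83 b1 a3
[1] 0x05->0x10 len=6 : e5 1f 97 86 7d 62
[2] 0x03->0x16 len=4 : 6a 20 e5 1f
[3] 0x07->0x00 len=5 : 97 86 7d 62 98
[4] 0x06->0x13 len=3 : 1f 97 86
[5] 0x13->0x08 len=3 : 1f 97 86
query mem[0x00]=0x97, mem[0x04]=0x98, mem[0x15]=0x86, mem[0x08]=0x1f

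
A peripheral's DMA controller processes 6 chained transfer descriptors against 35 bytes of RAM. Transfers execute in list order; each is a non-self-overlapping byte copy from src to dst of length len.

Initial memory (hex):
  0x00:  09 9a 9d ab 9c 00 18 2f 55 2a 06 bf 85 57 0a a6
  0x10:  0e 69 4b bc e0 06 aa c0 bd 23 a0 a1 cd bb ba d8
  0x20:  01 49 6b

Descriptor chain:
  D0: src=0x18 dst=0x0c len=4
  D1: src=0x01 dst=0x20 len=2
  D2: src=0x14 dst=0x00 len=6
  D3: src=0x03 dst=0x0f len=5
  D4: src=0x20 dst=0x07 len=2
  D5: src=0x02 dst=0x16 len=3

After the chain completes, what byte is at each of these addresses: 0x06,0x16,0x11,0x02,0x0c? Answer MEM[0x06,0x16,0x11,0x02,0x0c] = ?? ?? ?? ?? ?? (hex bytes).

MEM[0x06,0x16,0x11,0x02,0x0c] = 18 aa 23 aa bd

#0 dst[0x0c+4] := {0xbd,0x23,0xa0,0xa1}
#1 dst[0x20+2] := {0x9a,0x9d}
#2 dst[0x00+6] := {0xe0,0x06,0xaa,0xc0,0xbd,0x23}
#3 dst[0x0f+5] := {0xc0,0xbd,0x23,0x18,0x2f}
#4 dst[0x07+2] := {0x9a,0x9d}
#5 dst[0x16+3] := {0xaa,0xc0,0xbd}
query mem[0x06]=0x18, mem[0x16]=0xaa, mem[0x11]=0x23, mem[0x02]=0xaa, mem[0x0c]=0xbd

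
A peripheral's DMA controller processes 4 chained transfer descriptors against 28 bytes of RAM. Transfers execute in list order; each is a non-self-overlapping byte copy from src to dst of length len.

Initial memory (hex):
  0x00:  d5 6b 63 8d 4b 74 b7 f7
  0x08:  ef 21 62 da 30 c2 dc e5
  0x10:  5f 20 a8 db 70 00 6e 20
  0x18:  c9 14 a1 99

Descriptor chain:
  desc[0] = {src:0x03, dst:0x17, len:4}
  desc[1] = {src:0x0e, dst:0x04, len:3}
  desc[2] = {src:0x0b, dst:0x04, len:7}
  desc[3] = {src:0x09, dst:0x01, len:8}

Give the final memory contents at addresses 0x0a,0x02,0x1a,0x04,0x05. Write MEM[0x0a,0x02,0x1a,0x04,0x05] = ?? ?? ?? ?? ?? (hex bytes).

MEM[0x0a,0x02,0x1a,0x04,0x05] = 20 20 b7 30 c2

  after D0: wrote 4B at 0x17 = 8d4b74b7
  after D1: wrote 3B at 0x04 = dce55f
  after D2: wrote 7B at 0x04 = da30c2dce55f20
  after D3: wrote 8B at 0x01 = 5f20da30c2dce55f
query mem[0x0a]=0x20, mem[0x02]=0x20, mem[0x1a]=0xb7, mem[0x04]=0x30, mem[0x05]=0xc2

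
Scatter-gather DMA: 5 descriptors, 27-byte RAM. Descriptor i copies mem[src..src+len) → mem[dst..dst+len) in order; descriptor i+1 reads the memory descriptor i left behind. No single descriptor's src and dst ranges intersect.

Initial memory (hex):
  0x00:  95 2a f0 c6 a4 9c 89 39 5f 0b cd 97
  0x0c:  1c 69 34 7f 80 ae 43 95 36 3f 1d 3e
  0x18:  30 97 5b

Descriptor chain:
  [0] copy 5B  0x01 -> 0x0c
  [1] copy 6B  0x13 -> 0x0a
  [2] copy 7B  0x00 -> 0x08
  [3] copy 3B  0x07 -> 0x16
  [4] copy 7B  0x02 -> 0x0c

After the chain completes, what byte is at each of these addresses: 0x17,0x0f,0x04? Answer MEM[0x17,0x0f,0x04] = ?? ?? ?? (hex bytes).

[0] 0x01->0x0c len=5 : 2a f0 c6 a4 9c
[1] 0x13->0x0a len=6 : 95 36 3f 1d 3e 30
[2] 0x00->0x08 len=7 : 95 2a f0 c6 a4 9c 89
[3] 0x07->0x16 len=3 : 39 95 2a
[4] 0x02->0x0c len=7 : f0 c6 a4 9c 89 39 95
query mem[0x17]=0x95, mem[0x0f]=0x9c, mem[0x04]=0xa4

MEM[0x17,0x0f,0x04] = 95 9c a4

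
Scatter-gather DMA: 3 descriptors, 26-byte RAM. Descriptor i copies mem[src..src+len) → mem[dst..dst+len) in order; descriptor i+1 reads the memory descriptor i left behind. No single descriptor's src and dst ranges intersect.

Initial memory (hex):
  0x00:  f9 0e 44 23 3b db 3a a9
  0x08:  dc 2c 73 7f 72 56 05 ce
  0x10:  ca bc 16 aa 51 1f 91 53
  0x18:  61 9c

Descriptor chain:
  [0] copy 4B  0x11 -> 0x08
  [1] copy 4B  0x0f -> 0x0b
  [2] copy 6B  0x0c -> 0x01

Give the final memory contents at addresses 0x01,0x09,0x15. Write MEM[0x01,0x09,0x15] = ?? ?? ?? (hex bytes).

#0 dst[0x08+4] := {0xbc,0x16,0xaa,0x51}
#1 dst[0x0b+4] := {0xce,0xca,0xbc,0x16}
#2 dst[0x01+6] := {0xca,0xbc,0x16,0xce,0xca,0xbc}
query mem[0x01]=0xca, mem[0x09]=0x16, mem[0x15]=0x1f

MEM[0x01,0x09,0x15] = ca 16 1f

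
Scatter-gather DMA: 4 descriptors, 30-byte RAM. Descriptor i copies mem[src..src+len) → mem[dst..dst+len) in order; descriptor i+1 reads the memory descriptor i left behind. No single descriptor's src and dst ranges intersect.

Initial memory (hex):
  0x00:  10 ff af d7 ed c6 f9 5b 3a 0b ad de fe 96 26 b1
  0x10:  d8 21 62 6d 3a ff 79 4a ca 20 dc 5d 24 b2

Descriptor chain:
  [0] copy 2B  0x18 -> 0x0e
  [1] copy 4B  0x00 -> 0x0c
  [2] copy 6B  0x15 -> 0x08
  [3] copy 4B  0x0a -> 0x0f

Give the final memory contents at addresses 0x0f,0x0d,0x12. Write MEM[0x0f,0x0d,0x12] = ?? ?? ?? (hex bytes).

MEM[0x0f,0x0d,0x12] = 4a dc dc

  after D0: wrote 2B at 0x0e = ca20
  after D1: wrote 4B at 0x0c = 10ffafd7
  after D2: wrote 6B at 0x08 = ff794aca20dc
  after D3: wrote 4B at 0x0f = 4aca20dc
query mem[0x0f]=0x4a, mem[0x0d]=0xdc, mem[0x12]=0xdc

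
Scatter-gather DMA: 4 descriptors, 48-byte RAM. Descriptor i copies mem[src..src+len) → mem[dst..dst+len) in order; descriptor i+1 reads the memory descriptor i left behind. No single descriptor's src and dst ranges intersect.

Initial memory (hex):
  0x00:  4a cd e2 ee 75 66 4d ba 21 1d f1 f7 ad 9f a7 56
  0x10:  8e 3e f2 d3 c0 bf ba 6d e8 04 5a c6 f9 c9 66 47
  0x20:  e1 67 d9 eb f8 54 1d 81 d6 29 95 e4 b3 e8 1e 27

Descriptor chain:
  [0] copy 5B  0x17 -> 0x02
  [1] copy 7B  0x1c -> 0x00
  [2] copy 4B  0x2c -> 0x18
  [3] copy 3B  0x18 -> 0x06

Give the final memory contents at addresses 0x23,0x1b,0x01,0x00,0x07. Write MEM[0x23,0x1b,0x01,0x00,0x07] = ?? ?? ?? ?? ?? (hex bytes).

[0] 0x17->0x02 len=5 : 6d e8 04 5a c6
[1] 0x1c->0x00 len=7 : f9 c9 66 47 e1 67 d9
[2] 0x2c->0x18 len=4 : b3 e8 1e 27
[3] 0x18->0x06 len=3 : b3 e8 1e
query mem[0x23]=0xeb, mem[0x1b]=0x27, mem[0x01]=0xc9, mem[0x00]=0xf9, mem[0x07]=0xe8

MEM[0x23,0x1b,0x01,0x00,0x07] = eb 27 c9 f9 e8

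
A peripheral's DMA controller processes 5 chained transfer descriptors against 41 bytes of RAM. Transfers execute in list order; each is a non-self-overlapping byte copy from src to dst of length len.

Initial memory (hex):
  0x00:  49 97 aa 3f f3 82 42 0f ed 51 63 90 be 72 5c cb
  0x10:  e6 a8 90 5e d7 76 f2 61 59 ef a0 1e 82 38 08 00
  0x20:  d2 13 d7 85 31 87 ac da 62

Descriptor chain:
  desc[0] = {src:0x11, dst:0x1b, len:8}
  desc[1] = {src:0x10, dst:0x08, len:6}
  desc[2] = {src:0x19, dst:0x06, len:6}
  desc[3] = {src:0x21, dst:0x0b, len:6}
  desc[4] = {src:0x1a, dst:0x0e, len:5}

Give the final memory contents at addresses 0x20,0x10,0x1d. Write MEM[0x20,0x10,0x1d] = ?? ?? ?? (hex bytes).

  after D0: wrote 8B at 0x1b = a8905ed776f26159
  after D1: wrote 6B at 0x08 = e6a8905ed776
  after D2: wrote 6B at 0x06 = efa0a8905ed7
  after D3: wrote 6B at 0x0b = 6159853187ac
  after D4: wrote 5B at 0x0e = a0a8905ed7
query mem[0x20]=0xf2, mem[0x10]=0x90, mem[0x1d]=0x5e

MEM[0x20,0x10,0x1d] = f2 90 5e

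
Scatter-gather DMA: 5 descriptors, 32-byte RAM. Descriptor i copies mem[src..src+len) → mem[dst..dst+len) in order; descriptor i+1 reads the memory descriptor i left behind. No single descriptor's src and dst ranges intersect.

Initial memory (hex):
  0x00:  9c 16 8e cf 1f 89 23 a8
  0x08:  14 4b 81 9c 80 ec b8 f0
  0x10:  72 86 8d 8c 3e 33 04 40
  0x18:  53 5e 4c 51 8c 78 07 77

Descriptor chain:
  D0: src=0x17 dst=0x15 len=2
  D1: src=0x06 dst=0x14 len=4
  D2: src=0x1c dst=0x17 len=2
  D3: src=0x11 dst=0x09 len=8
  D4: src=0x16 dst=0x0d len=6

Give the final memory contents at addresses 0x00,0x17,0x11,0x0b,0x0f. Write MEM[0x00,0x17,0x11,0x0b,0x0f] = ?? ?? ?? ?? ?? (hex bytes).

#0 dst[0x15+2] := {0x40,0x53}
#1 dst[0x14+4] := {0x23,0xa8,0x14,0x4b}
#2 dst[0x17+2] := {0x8c,0x78}
#3 dst[0x09+8] := {0x86,0x8d,0x8c,0x23,0xa8,0x14,0x8c,0x78}
#4 dst[0x0d+6] := {0x14,0x8c,0x78,0x5e,0x4c,0x51}
query mem[0x00]=0x9c, mem[0x17]=0x8c, mem[0x11]=0x4c, mem[0x0b]=0x8c, mem[0x0f]=0x78

MEM[0x00,0x17,0x11,0x0b,0x0f] = 9c 8c 4c 8c 78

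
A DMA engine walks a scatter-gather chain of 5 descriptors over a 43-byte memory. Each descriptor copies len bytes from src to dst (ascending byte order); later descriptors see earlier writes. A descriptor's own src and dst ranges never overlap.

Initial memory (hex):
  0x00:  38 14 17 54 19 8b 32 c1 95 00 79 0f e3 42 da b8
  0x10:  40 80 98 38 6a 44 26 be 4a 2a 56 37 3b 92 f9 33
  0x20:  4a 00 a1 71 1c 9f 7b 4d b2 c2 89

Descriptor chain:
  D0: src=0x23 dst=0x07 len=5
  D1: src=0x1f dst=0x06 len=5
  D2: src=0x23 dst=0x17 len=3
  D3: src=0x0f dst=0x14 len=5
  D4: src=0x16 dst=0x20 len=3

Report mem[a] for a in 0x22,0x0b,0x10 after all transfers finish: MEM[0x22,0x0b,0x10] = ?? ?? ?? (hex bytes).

MEM[0x22,0x0b,0x10] = 38 4d 40

#0 dst[0x07+5] := {0x71,0x1c,0x9f,0x7b,0x4d}
#1 dst[0x06+5] := {0x33,0x4a,0x00,0xa1,0x71}
#2 dst[0x17+3] := {0x71,0x1c,0x9f}
#3 dst[0x14+5] := {0xb8,0x40,0x80,0x98,0x38}
#4 dst[0x20+3] := {0x80,0x98,0x38}
query mem[0x22]=0x38, mem[0x0b]=0x4d, mem[0x10]=0x40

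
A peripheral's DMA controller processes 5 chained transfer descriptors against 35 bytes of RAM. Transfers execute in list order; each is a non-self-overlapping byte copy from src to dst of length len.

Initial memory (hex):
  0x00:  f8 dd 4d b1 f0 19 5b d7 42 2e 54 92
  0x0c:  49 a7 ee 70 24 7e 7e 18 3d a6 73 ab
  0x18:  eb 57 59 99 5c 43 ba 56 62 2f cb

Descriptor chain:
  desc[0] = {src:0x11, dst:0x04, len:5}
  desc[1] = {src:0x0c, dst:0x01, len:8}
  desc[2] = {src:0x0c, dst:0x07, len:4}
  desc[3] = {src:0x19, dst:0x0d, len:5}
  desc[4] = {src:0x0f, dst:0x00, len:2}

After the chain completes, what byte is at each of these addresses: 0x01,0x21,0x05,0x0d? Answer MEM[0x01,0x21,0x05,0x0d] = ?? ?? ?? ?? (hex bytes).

MEM[0x01,0x21,0x05,0x0d] = 5c 2f 24 57

[0] 0x11->0x04 len=5 : 7e 7e 18 3d a6
[1] 0x0c->0x01 len=8 : 49 a7 ee 70 24 7e 7e 18
[2] 0x0c->0x07 len=4 : 49 a7 ee 70
[3] 0x19->0x0d len=5 : 57 59 99 5c 43
[4] 0x0f->0x00 len=2 : 99 5c
query mem[0x01]=0x5c, mem[0x21]=0x2f, mem[0x05]=0x24, mem[0x0d]=0x57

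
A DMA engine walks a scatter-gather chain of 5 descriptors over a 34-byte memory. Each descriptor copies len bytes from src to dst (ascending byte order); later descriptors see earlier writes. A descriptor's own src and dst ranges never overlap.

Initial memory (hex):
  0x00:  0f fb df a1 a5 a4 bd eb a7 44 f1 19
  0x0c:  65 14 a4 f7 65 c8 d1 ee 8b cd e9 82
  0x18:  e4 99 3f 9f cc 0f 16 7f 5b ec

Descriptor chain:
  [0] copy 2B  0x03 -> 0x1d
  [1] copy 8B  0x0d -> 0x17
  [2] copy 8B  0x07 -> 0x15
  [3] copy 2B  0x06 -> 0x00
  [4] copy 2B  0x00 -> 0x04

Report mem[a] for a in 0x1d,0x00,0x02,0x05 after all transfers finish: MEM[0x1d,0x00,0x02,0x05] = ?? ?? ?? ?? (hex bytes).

MEM[0x1d,0x00,0x02,0x05] = ee bd df eb

D0: mem[0x1d..0x1e] <- [a1 a5]
D1: mem[0x17..0x1e] <- [14 a4 f7 65 c8 d1 ee 8b]
D2: mem[0x15..0x1c] <- [eb a7 44 f1 19 65 14 a4]
D3: mem[0x00..0x01] <- [bd eb]
D4: mem[0x04..0x05] <- [bd eb]
query mem[0x1d]=0xee, mem[0x00]=0xbd, mem[0x02]=0xdf, mem[0x05]=0xeb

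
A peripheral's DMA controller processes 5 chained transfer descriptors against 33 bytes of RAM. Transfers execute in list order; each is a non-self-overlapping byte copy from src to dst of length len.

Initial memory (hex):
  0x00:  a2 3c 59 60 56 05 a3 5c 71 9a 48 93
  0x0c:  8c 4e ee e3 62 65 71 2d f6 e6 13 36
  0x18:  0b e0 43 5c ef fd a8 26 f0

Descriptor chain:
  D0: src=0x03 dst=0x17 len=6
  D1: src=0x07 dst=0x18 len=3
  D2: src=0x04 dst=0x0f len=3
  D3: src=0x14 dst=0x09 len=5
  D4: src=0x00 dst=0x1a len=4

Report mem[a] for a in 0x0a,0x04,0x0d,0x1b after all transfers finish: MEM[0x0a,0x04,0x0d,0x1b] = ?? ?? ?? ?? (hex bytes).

#0 dst[0x17+6] := {0x60,0x56,0x05,0xa3,0x5c,0x71}
#1 dst[0x18+3] := {0x5c,0x71,0x9a}
#2 dst[0x0f+3] := {0x56,0x05,0xa3}
#3 dst[0x09+5] := {0xf6,0xe6,0x13,0x60,0x5c}
#4 dst[0x1a+4] := {0xa2,0x3c,0x59,0x60}
query mem[0x0a]=0xe6, mem[0x04]=0x56, mem[0x0d]=0x5c, mem[0x1b]=0x3c

MEM[0x0a,0x04,0x0d,0x1b] = e6 56 5c 3c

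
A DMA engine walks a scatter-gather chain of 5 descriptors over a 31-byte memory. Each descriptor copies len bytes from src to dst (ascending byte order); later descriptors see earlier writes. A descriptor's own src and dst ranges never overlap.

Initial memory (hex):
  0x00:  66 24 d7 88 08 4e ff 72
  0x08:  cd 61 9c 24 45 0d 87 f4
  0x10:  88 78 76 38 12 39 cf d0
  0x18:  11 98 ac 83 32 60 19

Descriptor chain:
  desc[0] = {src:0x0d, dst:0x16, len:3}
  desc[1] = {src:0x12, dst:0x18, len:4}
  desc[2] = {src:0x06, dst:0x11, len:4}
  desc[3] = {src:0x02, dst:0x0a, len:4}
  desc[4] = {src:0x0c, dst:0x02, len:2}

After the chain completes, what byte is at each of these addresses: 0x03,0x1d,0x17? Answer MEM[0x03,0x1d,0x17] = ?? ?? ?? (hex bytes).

MEM[0x03,0x1d,0x17] = 4e 60 87

#0 dst[0x16+3] := {0x0d,0x87,0xf4}
#1 dst[0x18+4] := {0x76,0x38,0x12,0x39}
#2 dst[0x11+4] := {0xff,0x72,0xcd,0x61}
#3 dst[0x0a+4] := {0xd7,0x88,0x08,0x4e}
#4 dst[0x02+2] := {0x08,0x4e}
query mem[0x03]=0x4e, mem[0x1d]=0x60, mem[0x17]=0x87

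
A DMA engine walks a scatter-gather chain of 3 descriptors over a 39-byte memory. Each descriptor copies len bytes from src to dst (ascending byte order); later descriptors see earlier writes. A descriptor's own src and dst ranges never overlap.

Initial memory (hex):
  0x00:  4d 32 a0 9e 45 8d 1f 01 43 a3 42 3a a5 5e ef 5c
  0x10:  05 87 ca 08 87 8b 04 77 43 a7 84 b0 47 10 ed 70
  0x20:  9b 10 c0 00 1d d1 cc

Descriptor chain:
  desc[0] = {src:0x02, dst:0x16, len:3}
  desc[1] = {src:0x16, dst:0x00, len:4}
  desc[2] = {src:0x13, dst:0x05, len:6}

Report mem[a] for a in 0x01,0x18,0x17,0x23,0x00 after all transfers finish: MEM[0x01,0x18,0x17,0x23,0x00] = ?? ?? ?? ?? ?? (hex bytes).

#0 dst[0x16+3] := {0xa0,0x9e,0x45}
#1 dst[0x00+4] := {0xa0,0x9e,0x45,0xa7}
#2 dst[0x05+6] := {0x08,0x87,0x8b,0xa0,0x9e,0x45}
query mem[0x01]=0x9e, mem[0x18]=0x45, mem[0x17]=0x9e, mem[0x23]=0x00, mem[0x00]=0xa0

MEM[0x01,0x18,0x17,0x23,0x00] = 9e 45 9e 00 a0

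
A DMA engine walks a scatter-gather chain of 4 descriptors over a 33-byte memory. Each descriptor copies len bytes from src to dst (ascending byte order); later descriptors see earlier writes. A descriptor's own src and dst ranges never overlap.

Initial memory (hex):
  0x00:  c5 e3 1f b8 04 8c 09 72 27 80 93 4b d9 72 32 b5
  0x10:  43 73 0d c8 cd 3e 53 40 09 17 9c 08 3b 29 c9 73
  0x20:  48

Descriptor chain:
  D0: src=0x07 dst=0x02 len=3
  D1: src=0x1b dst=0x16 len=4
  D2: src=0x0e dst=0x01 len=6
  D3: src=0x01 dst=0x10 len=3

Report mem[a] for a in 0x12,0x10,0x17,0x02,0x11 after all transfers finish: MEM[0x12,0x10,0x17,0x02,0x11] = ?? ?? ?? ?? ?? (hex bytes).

  after D0: wrote 3B at 0x02 = 722780
  after D1: wrote 4B at 0x16 = 083b29c9
  after D2: wrote 6B at 0x01 = 32b543730dc8
  after D3: wrote 3B at 0x10 = 32b543
query mem[0x12]=0x43, mem[0x10]=0x32, mem[0x17]=0x3b, mem[0x02]=0xb5, mem[0x11]=0xb5

MEM[0x12,0x10,0x17,0x02,0x11] = 43 32 3b b5 b5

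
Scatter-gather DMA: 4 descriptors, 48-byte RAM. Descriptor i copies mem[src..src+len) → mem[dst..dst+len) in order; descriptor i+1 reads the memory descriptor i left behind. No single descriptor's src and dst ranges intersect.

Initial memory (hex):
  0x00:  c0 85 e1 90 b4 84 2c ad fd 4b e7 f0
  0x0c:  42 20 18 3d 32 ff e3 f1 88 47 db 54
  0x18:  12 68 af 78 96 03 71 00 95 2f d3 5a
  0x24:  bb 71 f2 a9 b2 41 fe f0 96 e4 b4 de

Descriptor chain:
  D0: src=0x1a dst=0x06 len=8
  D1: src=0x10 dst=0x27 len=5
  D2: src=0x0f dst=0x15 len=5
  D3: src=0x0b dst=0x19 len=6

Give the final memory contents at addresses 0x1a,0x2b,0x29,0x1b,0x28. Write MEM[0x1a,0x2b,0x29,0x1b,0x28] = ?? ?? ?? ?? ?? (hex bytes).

MEM[0x1a,0x2b,0x29,0x1b,0x28] = 95 88 e3 2f ff

[0] 0x1a->0x06 len=8 : af 78 96 03 71 00 95 2f
[1] 0x10->0x27 len=5 : 32 ff e3 f1 88
[2] 0x0f->0x15 len=5 : 3d 32 ff e3 f1
[3] 0x0b->0x19 len=6 : 00 95 2f 18 3d 32
query mem[0x1a]=0x95, mem[0x2b]=0x88, mem[0x29]=0xe3, mem[0x1b]=0x2f, mem[0x28]=0xff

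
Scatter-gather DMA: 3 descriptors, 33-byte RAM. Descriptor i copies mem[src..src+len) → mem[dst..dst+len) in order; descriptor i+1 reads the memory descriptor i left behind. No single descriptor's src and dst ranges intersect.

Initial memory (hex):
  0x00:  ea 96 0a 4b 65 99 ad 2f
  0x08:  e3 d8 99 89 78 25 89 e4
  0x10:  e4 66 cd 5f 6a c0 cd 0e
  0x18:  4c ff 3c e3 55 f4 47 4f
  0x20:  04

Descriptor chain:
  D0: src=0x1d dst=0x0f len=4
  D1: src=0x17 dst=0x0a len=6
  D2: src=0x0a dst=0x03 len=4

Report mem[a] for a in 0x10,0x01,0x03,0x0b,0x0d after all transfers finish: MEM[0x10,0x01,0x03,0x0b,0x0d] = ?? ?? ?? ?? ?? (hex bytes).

#0 dst[0x0f+4] := {0xf4,0x47,0x4f,0x04}
#1 dst[0x0a+6] := {0x0e,0x4c,0xff,0x3c,0xe3,0x55}
#2 dst[0x03+4] := {0x0e,0x4c,0xff,0x3c}
query mem[0x10]=0x47, mem[0x01]=0x96, mem[0x03]=0x0e, mem[0x0b]=0x4c, mem[0x0d]=0x3c

MEM[0x10,0x01,0x03,0x0b,0x0d] = 47 96 0e 4c 3c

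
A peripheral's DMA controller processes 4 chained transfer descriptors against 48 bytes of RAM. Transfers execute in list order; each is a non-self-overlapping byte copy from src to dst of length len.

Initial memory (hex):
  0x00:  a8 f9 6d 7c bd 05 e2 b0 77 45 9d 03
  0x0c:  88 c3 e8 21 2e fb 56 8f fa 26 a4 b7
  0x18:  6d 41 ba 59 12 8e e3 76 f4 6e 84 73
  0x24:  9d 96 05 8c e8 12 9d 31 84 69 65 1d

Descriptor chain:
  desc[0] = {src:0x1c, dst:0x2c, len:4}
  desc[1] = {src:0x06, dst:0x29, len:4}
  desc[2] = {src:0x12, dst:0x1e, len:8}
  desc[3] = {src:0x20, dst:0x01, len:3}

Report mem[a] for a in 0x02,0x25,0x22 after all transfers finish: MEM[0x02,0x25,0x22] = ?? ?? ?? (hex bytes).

  after D0: wrote 4B at 0x2c = 128ee376
  after D1: wrote 4B at 0x29 = e2b07745
  after D2: wrote 8B at 0x1e = 568ffa26a4b76d41
  after D3: wrote 3B at 0x01 = fa26a4
query mem[0x02]=0x26, mem[0x25]=0x41, mem[0x22]=0xa4

MEM[0x02,0x25,0x22] = 26 41 a4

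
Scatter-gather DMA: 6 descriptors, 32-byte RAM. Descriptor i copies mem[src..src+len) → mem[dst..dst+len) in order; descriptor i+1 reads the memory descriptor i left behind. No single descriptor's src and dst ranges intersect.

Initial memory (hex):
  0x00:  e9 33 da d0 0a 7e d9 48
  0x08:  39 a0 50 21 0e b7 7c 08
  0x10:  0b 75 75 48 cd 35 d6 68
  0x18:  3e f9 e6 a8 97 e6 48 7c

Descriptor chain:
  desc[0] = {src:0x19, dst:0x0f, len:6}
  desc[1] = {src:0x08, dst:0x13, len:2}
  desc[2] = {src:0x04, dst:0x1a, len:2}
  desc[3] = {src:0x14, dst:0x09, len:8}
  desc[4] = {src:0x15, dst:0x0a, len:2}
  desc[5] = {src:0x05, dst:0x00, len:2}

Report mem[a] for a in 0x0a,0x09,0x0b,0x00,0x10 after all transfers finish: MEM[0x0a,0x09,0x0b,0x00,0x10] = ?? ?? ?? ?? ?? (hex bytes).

MEM[0x0a,0x09,0x0b,0x00,0x10] = 35 a0 d6 7e 7e

D0: mem[0x0f..0x14] <- [f9 e6 a8 97 e6 48]
D1: mem[0x13..0x14] <- [39 a0]
D2: mem[0x1a..0x1b] <- [0a 7e]
D3: mem[0x09..0x10] <- [a0 35 d6 68 3e f9 0a 7e]
D4: mem[0x0a..0x0b] <- [35 d6]
D5: mem[0x00..0x01] <- [7e d9]
query mem[0x0a]=0x35, mem[0x09]=0xa0, mem[0x0b]=0xd6, mem[0x00]=0x7e, mem[0x10]=0x7e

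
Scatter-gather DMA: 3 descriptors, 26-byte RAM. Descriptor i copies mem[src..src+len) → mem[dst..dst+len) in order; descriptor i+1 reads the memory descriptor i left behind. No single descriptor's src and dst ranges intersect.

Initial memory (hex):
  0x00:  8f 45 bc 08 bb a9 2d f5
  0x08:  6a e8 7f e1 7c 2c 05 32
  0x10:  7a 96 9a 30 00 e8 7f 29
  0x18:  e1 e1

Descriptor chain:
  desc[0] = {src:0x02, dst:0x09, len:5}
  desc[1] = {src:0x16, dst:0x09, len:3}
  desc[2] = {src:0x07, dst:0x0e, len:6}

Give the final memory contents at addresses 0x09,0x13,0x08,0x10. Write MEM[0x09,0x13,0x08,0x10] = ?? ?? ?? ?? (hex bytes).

#0 dst[0x09+5] := {0xbc,0x08,0xbb,0xa9,0x2d}
#1 dst[0x09+3] := {0x7f,0x29,0xe1}
#2 dst[0x0e+6] := {0xf5,0x6a,0x7f,0x29,0xe1,0xa9}
query mem[0x09]=0x7f, mem[0x13]=0xa9, mem[0x08]=0x6a, mem[0x10]=0x7f

MEM[0x09,0x13,0x08,0x10] = 7f a9 6a 7f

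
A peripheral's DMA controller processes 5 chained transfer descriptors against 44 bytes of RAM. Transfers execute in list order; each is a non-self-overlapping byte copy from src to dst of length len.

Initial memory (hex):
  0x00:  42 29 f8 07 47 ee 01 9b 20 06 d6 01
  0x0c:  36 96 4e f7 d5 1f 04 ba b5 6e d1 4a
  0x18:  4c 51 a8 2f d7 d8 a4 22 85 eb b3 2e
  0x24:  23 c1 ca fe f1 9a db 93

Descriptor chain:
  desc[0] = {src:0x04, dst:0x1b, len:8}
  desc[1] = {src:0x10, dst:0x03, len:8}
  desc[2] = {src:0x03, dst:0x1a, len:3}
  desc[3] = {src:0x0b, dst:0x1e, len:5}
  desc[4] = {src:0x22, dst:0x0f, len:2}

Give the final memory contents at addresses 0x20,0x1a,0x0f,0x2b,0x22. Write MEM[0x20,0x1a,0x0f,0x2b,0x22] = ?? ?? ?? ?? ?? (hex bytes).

[0] 0x04->0x1b len=8 : 47 ee 01 9b 20 06 d6 01
[1] 0x10->0x03 len=8 : d5 1f 04 ba b5 6e d1 4a
[2] 0x03->0x1a len=3 : d5 1f 04
[3] 0x0b->0x1e len=5 : 01 36 96 4e f7
[4] 0x22->0x0f len=2 : f7 2e
query mem[0x20]=0x96, mem[0x1a]=0xd5, mem[0x0f]=0xf7, mem[0x2b]=0x93, mem[0x22]=0xf7

MEM[0x20,0x1a,0x0f,0x2b,0x22] = 96 d5 f7 93 f7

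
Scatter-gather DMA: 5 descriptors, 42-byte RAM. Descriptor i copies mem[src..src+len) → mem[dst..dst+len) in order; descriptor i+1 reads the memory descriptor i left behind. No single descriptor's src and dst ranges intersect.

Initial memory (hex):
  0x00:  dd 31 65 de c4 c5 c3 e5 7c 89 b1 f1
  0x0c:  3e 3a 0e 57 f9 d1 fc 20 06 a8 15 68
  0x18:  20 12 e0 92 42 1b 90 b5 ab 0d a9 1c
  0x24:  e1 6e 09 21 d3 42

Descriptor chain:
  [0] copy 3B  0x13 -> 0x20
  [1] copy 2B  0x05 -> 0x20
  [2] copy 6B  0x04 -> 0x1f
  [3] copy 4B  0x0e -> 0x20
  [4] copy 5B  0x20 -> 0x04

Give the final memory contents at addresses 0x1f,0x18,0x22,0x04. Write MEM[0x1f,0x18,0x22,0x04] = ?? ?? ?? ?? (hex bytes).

D0: mem[0x20..0x22] <- [20 06 a8]
D1: mem[0x20..0x21] <- [c5 c3]
D2: mem[0x1f..0x24] <- [c4 c5 c3 e5 7c 89]
D3: mem[0x20..0x23] <- [0e 57 f9 d1]
D4: mem[0x04..0x08] <- [0e 57 f9 d1 89]
query mem[0x1f]=0xc4, mem[0x18]=0x20, mem[0x22]=0xf9, mem[0x04]=0x0e

MEM[0x1f,0x18,0x22,0x04] = c4 20 f9 0e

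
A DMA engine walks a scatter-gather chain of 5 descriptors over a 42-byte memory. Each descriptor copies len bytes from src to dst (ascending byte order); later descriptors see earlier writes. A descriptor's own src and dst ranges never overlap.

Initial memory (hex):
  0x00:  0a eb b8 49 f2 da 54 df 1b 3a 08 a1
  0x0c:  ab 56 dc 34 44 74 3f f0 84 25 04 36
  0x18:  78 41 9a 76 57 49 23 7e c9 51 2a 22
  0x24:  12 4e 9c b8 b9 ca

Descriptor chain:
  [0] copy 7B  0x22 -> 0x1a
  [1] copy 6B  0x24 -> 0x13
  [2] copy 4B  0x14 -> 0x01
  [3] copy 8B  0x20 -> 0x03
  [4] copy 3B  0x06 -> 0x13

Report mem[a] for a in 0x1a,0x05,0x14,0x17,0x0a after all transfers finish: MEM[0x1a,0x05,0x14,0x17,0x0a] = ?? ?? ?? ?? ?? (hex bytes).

MEM[0x1a,0x05,0x14,0x17,0x0a] = 2a 2a 12 b9 b8

#0 dst[0x1a+7] := {0x2a,0x22,0x12,0x4e,0x9c,0xb8,0xb9}
#1 dst[0x13+6] := {0x12,0x4e,0x9c,0xb8,0xb9,0xca}
#2 dst[0x01+4] := {0x4e,0x9c,0xb8,0xb9}
#3 dst[0x03+8] := {0xb9,0x51,0x2a,0x22,0x12,0x4e,0x9c,0xb8}
#4 dst[0x13+3] := {0x22,0x12,0x4e}
query mem[0x1a]=0x2a, mem[0x05]=0x2a, mem[0x14]=0x12, mem[0x17]=0xb9, mem[0x0a]=0xb8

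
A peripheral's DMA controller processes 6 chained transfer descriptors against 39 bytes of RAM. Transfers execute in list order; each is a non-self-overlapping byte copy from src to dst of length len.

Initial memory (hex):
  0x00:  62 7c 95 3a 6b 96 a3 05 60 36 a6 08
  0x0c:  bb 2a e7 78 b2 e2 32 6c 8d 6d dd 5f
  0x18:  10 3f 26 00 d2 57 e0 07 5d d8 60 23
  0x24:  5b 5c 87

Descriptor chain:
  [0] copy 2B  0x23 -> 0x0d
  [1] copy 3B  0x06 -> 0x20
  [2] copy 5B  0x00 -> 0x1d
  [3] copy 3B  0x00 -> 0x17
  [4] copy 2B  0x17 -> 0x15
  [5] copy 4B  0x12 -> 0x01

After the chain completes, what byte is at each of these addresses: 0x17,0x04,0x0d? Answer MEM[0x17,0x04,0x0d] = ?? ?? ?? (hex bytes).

D0: mem[0x0d..0x0e] <- [23 5b]
D1: mem[0x20..0x22] <- [a3 05 60]
D2: mem[0x1d..0x21] <- [62 7c 95 3a 6b]
D3: mem[0x17..0x19] <- [62 7c 95]
D4: mem[0x15..0x16] <- [62 7c]
D5: mem[0x01..0x04] <- [32 6c 8d 62]
query mem[0x17]=0x62, mem[0x04]=0x62, mem[0x0d]=0x23

MEM[0x17,0x04,0x0d] = 62 62 23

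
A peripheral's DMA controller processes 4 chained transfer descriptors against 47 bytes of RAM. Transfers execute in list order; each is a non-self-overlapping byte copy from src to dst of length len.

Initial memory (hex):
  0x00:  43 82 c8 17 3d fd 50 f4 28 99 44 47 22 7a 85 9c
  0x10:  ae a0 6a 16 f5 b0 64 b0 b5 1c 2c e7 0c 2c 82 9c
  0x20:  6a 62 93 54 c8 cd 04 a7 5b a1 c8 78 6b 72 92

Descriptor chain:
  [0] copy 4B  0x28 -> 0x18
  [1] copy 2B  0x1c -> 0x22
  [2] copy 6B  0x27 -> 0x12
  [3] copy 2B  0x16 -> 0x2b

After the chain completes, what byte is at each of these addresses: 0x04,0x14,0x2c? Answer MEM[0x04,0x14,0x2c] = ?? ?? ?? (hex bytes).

MEM[0x04,0x14,0x2c] = 3d a1 6b

D0: mem[0x18..0x1b] <- [5b a1 c8 78]
D1: mem[0x22..0x23] <- [0c 2c]
D2: mem[0x12..0x17] <- [a7 5b a1 c8 78 6b]
D3: mem[0x2b..0x2c] <- [78 6b]
query mem[0x04]=0x3d, mem[0x14]=0xa1, mem[0x2c]=0x6b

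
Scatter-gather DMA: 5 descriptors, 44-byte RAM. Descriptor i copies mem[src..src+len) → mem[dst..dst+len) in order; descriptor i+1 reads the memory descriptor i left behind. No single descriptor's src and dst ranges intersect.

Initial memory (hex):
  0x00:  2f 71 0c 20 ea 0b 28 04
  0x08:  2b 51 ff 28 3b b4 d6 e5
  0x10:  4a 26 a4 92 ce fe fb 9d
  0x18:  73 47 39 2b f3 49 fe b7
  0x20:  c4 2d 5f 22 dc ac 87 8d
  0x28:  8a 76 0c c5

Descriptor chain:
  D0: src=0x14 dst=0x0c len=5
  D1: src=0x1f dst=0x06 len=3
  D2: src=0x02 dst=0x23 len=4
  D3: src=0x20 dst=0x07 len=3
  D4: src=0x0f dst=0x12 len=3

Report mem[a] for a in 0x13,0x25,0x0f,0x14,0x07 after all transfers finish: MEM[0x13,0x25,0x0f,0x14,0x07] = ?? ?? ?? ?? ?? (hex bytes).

MEM[0x13,0x25,0x0f,0x14,0x07] = 73 ea 9d 26 c4

  after D0: wrote 5B at 0x0c = cefefb9d73
  after D1: wrote 3B at 0x06 = b7c42d
  after D2: wrote 4B at 0x23 = 0c20ea0b
  after D3: wrote 3B at 0x07 = c42d5f
  after D4: wrote 3B at 0x12 = 9d7326
query mem[0x13]=0x73, mem[0x25]=0xea, mem[0x0f]=0x9d, mem[0x14]=0x26, mem[0x07]=0xc4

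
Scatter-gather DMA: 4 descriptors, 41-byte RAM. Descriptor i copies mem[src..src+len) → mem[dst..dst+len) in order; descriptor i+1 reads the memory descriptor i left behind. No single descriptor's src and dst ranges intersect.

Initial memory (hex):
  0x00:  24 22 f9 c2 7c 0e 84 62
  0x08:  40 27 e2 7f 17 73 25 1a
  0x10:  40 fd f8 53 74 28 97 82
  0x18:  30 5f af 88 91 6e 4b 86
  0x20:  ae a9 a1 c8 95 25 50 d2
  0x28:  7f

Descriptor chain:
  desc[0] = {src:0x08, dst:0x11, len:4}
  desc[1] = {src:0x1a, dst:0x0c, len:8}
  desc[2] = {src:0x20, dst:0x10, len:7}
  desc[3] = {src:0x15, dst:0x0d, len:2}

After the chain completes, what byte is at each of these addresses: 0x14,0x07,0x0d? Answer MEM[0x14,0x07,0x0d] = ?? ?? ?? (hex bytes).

MEM[0x14,0x07,0x0d] = 95 62 25

D0: mem[0x11..0x14] <- [40 27 e2 7f]
D1: mem[0x0c..0x13] <- [af 88 91 6e 4b 86 ae a9]
D2: mem[0x10..0x16] <- [ae a9 a1 c8 95 25 50]
D3: mem[0x0d..0x0e] <- [25 50]
query mem[0x14]=0x95, mem[0x07]=0x62, mem[0x0d]=0x25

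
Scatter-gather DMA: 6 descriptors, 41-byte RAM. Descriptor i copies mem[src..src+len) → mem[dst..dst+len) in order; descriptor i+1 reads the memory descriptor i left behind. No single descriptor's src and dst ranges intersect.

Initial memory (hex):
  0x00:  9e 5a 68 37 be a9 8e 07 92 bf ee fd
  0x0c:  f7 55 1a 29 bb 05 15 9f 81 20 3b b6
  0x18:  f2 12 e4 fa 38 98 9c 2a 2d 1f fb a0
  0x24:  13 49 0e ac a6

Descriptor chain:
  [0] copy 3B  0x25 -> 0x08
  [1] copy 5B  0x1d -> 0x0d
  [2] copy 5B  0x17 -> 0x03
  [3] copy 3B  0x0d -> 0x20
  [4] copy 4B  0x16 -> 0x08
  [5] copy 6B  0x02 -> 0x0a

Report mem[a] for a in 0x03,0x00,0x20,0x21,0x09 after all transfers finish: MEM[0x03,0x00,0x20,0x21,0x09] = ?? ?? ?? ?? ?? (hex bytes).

D0: mem[0x08..0x0a] <- [49 0e ac]
D1: mem[0x0d..0x11] <- [98 9c 2a 2d 1f]
D2: mem[0x03..0x07] <- [b6 f2 12 e4 fa]
D3: mem[0x20..0x22] <- [98 9c 2a]
D4: mem[0x08..0x0b] <- [3b b6 f2 12]
D5: mem[0x0a..0x0f] <- [68 b6 f2 12 e4 fa]
query mem[0x03]=0xb6, mem[0x00]=0x9e, mem[0x20]=0x98, mem[0x21]=0x9c, mem[0x09]=0xb6

MEM[0x03,0x00,0x20,0x21,0x09] = b6 9e 98 9c b6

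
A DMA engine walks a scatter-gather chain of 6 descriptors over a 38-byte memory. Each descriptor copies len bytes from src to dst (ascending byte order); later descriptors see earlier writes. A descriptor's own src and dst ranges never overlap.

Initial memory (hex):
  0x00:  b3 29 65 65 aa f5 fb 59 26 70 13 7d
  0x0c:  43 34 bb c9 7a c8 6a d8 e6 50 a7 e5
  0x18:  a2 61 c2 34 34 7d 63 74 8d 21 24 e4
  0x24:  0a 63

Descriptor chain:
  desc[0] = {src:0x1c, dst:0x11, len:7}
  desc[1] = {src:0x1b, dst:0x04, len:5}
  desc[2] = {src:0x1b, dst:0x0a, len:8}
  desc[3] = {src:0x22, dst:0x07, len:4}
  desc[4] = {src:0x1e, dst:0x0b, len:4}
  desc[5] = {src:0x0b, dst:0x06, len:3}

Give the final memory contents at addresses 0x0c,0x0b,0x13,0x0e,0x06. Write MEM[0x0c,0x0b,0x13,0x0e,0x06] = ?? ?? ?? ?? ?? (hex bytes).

MEM[0x0c,0x0b,0x13,0x0e,0x06] = 74 63 63 21 63

  after D0: wrote 7B at 0x11 = 347d63748d2124
  after D1: wrote 5B at 0x04 = 34347d6374
  after D2: wrote 8B at 0x0a = 34347d63748d2124
  after D3: wrote 4B at 0x07 = 24e40a63
  after D4: wrote 4B at 0x0b = 63748d21
  after D5: wrote 3B at 0x06 = 63748d
query mem[0x0c]=0x74, mem[0x0b]=0x63, mem[0x13]=0x63, mem[0x0e]=0x21, mem[0x06]=0x63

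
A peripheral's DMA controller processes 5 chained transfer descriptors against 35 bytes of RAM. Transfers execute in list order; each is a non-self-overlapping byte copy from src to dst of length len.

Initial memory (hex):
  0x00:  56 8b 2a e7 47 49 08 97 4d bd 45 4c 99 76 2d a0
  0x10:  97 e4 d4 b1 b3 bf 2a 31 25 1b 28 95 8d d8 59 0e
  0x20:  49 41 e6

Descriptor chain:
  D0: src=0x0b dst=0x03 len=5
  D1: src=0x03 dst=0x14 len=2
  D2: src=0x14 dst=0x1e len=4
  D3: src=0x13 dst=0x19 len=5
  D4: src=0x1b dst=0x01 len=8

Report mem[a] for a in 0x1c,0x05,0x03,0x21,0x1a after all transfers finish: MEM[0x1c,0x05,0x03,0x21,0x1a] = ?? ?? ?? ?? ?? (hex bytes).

MEM[0x1c,0x05,0x03,0x21,0x1a] = 2a 99 31 31 4c

D0: mem[0x03..0x07] <- [4c 99 76 2d a0]
D1: mem[0x14..0x15] <- [4c 99]
D2: mem[0x1e..0x21] <- [4c 99 2a 31]
D3: mem[0x19..0x1d] <- [b1 4c 99 2a 31]
D4: mem[0x01..0x08] <- [99 2a 31 4c 99 2a 31 e6]
query mem[0x1c]=0x2a, mem[0x05]=0x99, mem[0x03]=0x31, mem[0x21]=0x31, mem[0x1a]=0x4c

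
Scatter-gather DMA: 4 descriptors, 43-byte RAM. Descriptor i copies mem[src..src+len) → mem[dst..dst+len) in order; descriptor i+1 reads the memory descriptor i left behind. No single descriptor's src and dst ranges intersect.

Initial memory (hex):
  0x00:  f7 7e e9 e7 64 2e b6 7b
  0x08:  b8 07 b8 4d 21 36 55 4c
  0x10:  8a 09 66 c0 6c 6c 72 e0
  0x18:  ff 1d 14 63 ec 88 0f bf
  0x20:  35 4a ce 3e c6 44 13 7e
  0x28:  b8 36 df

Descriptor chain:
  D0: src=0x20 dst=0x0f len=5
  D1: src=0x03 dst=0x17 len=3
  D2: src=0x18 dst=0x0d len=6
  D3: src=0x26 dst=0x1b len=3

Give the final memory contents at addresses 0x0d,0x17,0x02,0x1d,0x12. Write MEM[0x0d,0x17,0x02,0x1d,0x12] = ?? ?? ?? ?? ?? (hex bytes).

  after D0: wrote 5B at 0x0f = 354ace3ec6
  after D1: wrote 3B at 0x17 = e7642e
  after D2: wrote 6B at 0x0d = 642e1463ec88
  after D3: wrote 3B at 0x1b = 137eb8
query mem[0x0d]=0x64, mem[0x17]=0xe7, mem[0x02]=0xe9, mem[0x1d]=0xb8, mem[0x12]=0x88

MEM[0x0d,0x17,0x02,0x1d,0x12] = 64 e7 e9 b8 88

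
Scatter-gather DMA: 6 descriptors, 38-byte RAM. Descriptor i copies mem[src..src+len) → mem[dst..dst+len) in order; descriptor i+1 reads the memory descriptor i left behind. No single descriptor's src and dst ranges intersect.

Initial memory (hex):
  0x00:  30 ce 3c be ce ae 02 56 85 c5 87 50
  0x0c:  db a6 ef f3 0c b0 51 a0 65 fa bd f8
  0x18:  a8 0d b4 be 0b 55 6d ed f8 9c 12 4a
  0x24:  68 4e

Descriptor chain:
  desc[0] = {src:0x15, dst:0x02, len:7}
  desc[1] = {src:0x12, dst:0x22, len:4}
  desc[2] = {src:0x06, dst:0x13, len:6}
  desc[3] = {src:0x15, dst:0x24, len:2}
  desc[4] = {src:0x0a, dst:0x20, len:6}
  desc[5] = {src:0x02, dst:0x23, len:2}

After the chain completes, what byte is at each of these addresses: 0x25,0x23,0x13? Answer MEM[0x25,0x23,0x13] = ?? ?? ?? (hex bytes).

MEM[0x25,0x23,0x13] = f3 fa 0d

[0] 0x15->0x02 len=7 : fa bd f8 a8 0d b4 be
[1] 0x12->0x22 len=4 : 51 a0 65 fa
[2] 0x06->0x13 len=6 : 0d b4 be c5 87 50
[3] 0x15->0x24 len=2 : be c5
[4] 0x0a->0x20 len=6 : 87 50 db a6 ef f3
[5] 0x02->0x23 len=2 : fa bd
query mem[0x25]=0xf3, mem[0x23]=0xfa, mem[0x13]=0x0d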